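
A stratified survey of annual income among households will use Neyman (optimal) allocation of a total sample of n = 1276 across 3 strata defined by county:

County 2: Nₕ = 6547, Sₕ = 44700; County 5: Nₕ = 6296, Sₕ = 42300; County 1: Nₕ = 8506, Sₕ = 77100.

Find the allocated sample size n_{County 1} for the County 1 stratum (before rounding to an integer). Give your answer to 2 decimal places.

Neyman allocation: nₕ = n·NₕSₕ / Σⱼ NⱼSⱼ.
Σ NⱼSⱼ = 6547·44700 + 6296·42300 + 8506·77100 = 1.2147843 × 10^9.
n_{County 1} = 1276·8506·77100 / (1.2147843 × 10^9) = 688.86.

688.86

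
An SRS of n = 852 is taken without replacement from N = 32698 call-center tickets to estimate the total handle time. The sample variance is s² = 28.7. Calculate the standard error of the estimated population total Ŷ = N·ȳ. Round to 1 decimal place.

Var(Ŷ) = N²·Var(ȳ) = N²·(1 − n/N)·s²/n.
f = 852/32698 = 0.02605664; Var(ȳ) = 0.97394336·28.7/852 = 0.032807716.
Var(Ŷ) = 32698² · 0.032807716 = 3.5076672 × 10^7.
SE(Ŷ) = √(3.5076672 × 10^7) = 5922.6.

5922.6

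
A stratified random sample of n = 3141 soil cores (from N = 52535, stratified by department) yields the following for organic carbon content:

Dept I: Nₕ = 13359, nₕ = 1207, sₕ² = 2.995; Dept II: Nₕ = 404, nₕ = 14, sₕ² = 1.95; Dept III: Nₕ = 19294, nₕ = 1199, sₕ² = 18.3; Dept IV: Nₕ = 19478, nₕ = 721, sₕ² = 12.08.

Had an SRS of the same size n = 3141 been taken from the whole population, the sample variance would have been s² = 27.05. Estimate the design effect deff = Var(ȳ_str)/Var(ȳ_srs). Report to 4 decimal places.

0.5314

Var(ȳ_str) = Σ Wₕ²(1−fₕ)sₕ²/nₕ with Wₕ = Nₕ/52535:
  Dept I: (13359/52535)²·(1−1207/13359)·2.995/1207 = 1.4595326 × 10^-4
  Dept II: (404/52535)²·(1−14/404)·1.95/14 = 7.9516101 × 10^-6
  Dept III: (19294/52535)²·(1−1199/19294)·18.3/1199 = 0.0019307022
  Dept IV: (19478/52535)²·(1−721/19478)·12.08/721 = 0.0022178999
  → Var(ȳ_str) = 0.004302507.
Var(ȳ_srs) = (1 − 3141/52535)·27.05/3141 = 0.0080970122.
deff = 0.004302507 / 0.0080970122 = 0.5314.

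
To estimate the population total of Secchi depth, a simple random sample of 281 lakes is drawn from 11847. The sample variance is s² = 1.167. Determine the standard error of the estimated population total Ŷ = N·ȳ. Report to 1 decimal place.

Var(Ŷ) = N²·Var(ȳ) = N²·(1 − n/N)·s²/n.
f = 281/11847 = 0.02371909; Var(ȳ) = 0.97628091·1.167/281 = 0.004054519.
Var(Ŷ) = 11847² · 0.004054519 = 569057.45.
SE(Ŷ) = √(569057.45) = 754.4.

754.4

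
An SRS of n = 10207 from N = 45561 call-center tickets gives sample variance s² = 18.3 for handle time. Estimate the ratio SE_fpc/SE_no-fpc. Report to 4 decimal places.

0.8809

f = n/N = 10207/45561 = 0.22402932.
SE_no-fpc = √(s²/n) = 0.042342499; SE_fpc = √((1−f)s²/n) = 0.037299168.
Ratio = √(1−f) = 0.88089198.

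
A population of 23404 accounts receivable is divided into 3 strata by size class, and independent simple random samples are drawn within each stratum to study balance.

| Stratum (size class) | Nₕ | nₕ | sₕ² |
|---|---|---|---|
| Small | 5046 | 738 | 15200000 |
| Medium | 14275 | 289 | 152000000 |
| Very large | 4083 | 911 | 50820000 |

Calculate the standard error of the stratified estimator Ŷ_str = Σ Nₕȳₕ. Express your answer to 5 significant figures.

Var(Ŷ_str) = Σₕ Nₕ²(1 − fₕ)sₕ²/nₕ.
Small: 5046²·(1 − 738/5046)·15200000/738 = 4.4772379 × 10^11.
Medium: 14275²·(1 − 289/14275)·152000000/289 = 1.0500631 × 10^14.
Very large: 4083²·(1 − 911/4083)·50820000/911 = 7.2248501 × 10^11.
Sum = 1.0617652 × 10^14.
SE = √(1.0617652 × 10^14) = 1.0304 × 10^7.

1.0304 × 10^7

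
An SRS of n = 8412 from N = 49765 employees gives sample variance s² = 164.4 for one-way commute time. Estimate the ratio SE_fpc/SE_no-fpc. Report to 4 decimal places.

0.9116

f = n/N = 8412/49765 = 0.16903446.
SE_no-fpc = √(s²/n) = 0.1397981; SE_fpc = √((1−f)s²/n) = 0.12743619.
Ratio = √(1−f) = 0.91157311.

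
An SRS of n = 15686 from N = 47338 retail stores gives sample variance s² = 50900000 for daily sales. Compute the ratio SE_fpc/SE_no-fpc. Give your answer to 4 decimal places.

0.8177

f = n/N = 15686/47338 = 0.33136170.
SE_no-fpc = √(s²/n) = 56.964303; SE_fpc = √((1−f)s²/n) = 46.579885.
Ratio = √(1−f) = 0.81770307.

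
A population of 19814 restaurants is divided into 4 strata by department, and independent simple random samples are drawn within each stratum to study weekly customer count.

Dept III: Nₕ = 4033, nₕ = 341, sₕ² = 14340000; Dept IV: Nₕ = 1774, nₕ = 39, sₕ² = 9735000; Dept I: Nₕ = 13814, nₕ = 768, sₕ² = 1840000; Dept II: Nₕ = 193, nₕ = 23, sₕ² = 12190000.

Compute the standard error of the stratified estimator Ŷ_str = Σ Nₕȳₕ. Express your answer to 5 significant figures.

1.3578 × 10^6

Var(Ŷ_str) = Σₕ Nₕ²(1 − fₕ)sₕ²/nₕ.
Dept III: 4033²·(1 − 341/4033)·14340000/341 = 6.2615909 × 10^11.
Dept IV: 1774²·(1 − 39/1774)·9735000/39 = 7.682887 × 10^11.
Dept I: 13814²·(1 − 768/13814)·1840000/768 = 4.3177096 × 10^11.
Dept II: 193²·(1 − 23/193)·12190000/23 = 1.73893 × 10^10.
Sum = 1.8436081 × 10^12.
SE = √(1.8436081 × 10^12) = 1.3578 × 10^6.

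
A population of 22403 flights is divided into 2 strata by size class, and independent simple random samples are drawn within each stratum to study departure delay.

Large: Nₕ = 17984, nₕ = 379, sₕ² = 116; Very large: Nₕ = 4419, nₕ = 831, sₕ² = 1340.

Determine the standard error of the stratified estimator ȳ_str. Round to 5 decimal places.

Var(ȳ_str) = Σₕ Wₕ²(1 − fₕ)sₕ²/nₕ with Wₕ = Nₕ/N, N = 22403.
Large: Wₕ = 0.80274963; term = 0.80274963²·(1 − 0.02107429)·116/379 = 0.1930762.
Very large: Wₕ = 0.19725037; term = 0.19725037²·(1 − 0.18805160)·1340/831 = 0.050941045.
Sum = 0.24401725.
SE = √(0.24401725) = 0.49398.

0.49398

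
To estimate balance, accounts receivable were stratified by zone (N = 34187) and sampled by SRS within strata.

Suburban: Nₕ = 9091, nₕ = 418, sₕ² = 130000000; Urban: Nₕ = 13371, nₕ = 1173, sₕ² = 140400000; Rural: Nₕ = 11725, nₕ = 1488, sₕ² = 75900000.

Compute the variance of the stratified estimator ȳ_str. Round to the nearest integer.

Var(ȳ_str) = Σₕ Wₕ²(1 − fₕ)sₕ²/nₕ with Wₕ = Nₕ/N, N = 34187.
Suburban: Wₕ = 0.26591979; term = 0.26591979²·(1 − 0.04597954)·130000000/418 = 20980.996.
Urban: Wₕ = 0.39111358; term = 0.39111358²·(1 − 0.08772717)·140400000/1173 = 16703.198.
Rural: Wₕ = 0.34296662; term = 0.34296662²·(1 − 0.12690832)·75900000/1488 = 5238.4453.
Sum = 42922.639.

42923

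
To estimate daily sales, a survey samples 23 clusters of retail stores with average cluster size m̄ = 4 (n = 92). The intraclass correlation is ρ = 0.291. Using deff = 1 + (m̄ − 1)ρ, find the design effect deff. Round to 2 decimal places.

deff = 1 + (4 − 1)·0.291 = 1 + 0.873 = 1.873.

1.87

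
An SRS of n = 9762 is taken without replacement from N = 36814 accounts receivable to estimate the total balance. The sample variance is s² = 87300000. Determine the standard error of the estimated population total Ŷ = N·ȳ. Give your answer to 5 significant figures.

2.9843 × 10^6

Var(Ŷ) = N²·Var(ȳ) = N²·(1 − n/N)·s²/n.
f = 9762/36814 = 0.26517086; Var(ȳ) = 0.73482914·87300000/9762 = 6571.4591.
Var(Ŷ) = 36814² · 6571.4591 = 8.9061053 × 10^12.
SE(Ŷ) = √(8.9061053 × 10^12) = 2.9843 × 10^6.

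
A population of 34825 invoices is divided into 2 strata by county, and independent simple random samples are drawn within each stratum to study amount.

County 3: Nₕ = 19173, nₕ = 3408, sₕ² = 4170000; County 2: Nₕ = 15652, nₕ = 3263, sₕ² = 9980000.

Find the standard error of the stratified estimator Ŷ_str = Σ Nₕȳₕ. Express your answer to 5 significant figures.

981290

Var(Ŷ_str) = Σₕ Nₕ²(1 − fₕ)sₕ²/nₕ.
County 3: 19173²·(1 − 3408/19173)·4170000/3408 = 3.6984565 × 10^11.
County 2: 15652²·(1 − 3263/15652)·9980000/3263 = 5.9308858 × 10^11.
Sum = 9.6293423 × 10^11.
SE = √(9.6293423 × 10^11) = 981290.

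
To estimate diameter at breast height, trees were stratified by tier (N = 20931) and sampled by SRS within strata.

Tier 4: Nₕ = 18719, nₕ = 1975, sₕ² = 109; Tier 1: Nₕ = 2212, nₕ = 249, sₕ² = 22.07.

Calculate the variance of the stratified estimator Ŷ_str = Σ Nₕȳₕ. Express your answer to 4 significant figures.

1.768 × 10^7

Var(Ŷ_str) = Σₕ Nₕ²(1 − fₕ)sₕ²/nₕ.
Tier 4: 18719²·(1 − 1975/18719)·109/1975 = 1.7298214 × 10^7.
Tier 1: 2212²·(1 − 249/2212)·22.07/249 = 384864.99.
Sum = 1.7683079 × 10^7.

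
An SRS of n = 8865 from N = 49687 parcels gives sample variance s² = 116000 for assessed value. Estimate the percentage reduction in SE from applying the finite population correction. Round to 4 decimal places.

f = n/N = 8865/49687 = 0.17841689.
SE_no-fpc = √(s²/n) = 3.6173424; SE_fpc = √((1−f)s²/n) = 3.2788034.
Ratio = √(1−f) = 0.90641222. Reduction = 100·(1 − 0.90641222) = 9.3588%.

9.3588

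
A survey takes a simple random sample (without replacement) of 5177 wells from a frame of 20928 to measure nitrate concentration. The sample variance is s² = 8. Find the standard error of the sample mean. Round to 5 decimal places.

0.03410

Under SRS without replacement, Var(ȳ) = (1 − f)·s²/n with f = n/N = 5177/20928 = 0.24737194.
Var(ȳ) = (1 − 0.24737194)·8/5177 = 0.75262806·0.0015452965 = 0.0011630335.
SE(ȳ) = √(0.0011630335) = 0.03410.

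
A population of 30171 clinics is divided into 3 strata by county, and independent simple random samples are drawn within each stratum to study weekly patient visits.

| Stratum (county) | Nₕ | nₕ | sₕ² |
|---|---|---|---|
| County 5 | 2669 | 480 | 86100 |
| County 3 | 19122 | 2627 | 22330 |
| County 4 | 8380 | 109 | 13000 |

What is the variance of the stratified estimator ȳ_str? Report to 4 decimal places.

Var(ȳ_str) = Σₕ Wₕ²(1 − fₕ)sₕ²/nₕ with Wₕ = Nₕ/N, N = 30171.
County 5: Wₕ = 0.08846243; term = 0.08846243²·(1 − 0.17984264)·86100/480 = 1.1512691.
County 3: Wₕ = 0.63378741; term = 0.63378741²·(1 − 0.13738103)·22330/2627 = 2.9453362.
County 4: Wₕ = 0.27775016; term = 0.27775016²·(1 − 0.01300716)·13000/109 = 9.0811215.
Sum = 13.177727.

13.1777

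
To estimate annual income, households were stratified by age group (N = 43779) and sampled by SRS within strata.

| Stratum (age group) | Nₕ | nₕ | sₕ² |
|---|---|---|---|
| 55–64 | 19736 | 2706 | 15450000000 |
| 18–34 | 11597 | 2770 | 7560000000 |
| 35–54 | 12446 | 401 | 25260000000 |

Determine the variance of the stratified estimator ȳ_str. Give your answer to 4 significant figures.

Var(ȳ_str) = Σₕ Wₕ²(1 − fₕ)sₕ²/nₕ with Wₕ = Nₕ/N, N = 43779.
55–64: Wₕ = 0.45080975; term = 0.45080975²·(1 − 0.13710985)·15450000000/2706 = 1.0012506 × 10^6.
18–34: Wₕ = 0.26489870; term = 0.26489870²·(1 − 0.23885488)·7560000000/2770 = 145770.33.
35–54: Wₕ = 0.28429156; term = 0.28429156²·(1 − 0.03221919)·25260000000/401 = 4.9271286 × 10^6.
Sum = 6.0741495 × 10^6.

6.074 × 10^6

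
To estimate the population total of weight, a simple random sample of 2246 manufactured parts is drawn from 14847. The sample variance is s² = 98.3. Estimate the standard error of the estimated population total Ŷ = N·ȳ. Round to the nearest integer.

Var(Ŷ) = N²·Var(ȳ) = N²·(1 − n/N)·s²/n.
f = 2246/14847 = 0.15127635; Var(ȳ) = 0.84872365·98.3/2246 = 0.03714583.
Var(Ŷ) = 14847² · 0.03714583 = 8.1881819 × 10^6.
SE(Ŷ) = √(8.1881819 × 10^6) = 2861.

2861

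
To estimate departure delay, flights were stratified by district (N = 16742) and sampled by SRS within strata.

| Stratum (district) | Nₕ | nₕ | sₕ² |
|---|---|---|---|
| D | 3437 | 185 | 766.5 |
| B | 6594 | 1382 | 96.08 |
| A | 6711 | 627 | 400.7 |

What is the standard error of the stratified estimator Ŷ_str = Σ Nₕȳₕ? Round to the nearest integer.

Var(Ŷ_str) = Σₕ Nₕ²(1 − fₕ)sₕ²/nₕ.
D: 3437²·(1 − 185/3437)·766.5/185 = 4.6309543 × 10^7.
B: 6594²·(1 − 1382/6594)·96.08/1382 = 2.3893419 × 10^6.
A: 6711²·(1 − 627/6711)·400.7/627 = 2.6093254 × 10^7.
Sum = 7.4792139 × 10^7.
SE = √(7.4792139 × 10^7) = 8648.

8648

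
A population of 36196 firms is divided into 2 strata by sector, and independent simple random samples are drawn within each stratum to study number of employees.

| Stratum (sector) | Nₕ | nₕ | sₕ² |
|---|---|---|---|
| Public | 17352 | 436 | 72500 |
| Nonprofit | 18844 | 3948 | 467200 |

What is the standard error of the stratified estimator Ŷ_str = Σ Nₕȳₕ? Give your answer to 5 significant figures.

Var(Ŷ_str) = Σₕ Nₕ²(1 − fₕ)sₕ²/nₕ.
Public: 17352²·(1 − 436/17352)·72500/436 = 4.8808868 × 10^10.
Nonprofit: 18844²·(1 − 3948/18844)·467200/3948 = 3.3217615 × 10^10.
Sum = 8.2026483 × 10^10.
SE = √(8.2026483 × 10^10) = 286400.

286400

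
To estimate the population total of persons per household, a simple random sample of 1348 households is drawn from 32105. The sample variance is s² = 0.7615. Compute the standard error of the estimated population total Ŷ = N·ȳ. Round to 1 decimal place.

746.9

Var(Ŷ) = N²·Var(ȳ) = N²·(1 − n/N)·s²/n.
f = 1348/32105 = 0.04198723; Var(ȳ) = 0.95801277·0.7615/1348 = 5.4119193 × 10^-4.
Var(Ŷ) = 32105² · (5.4119193 × 10^-4) = 557823.31.
SE(Ŷ) = √(557823.31) = 746.9.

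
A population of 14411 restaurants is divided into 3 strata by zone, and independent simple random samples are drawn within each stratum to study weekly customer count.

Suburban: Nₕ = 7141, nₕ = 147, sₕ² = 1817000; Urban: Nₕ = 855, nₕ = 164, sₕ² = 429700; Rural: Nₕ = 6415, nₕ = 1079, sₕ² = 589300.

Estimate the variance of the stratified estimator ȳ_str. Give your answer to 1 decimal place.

Var(ȳ_str) = Σₕ Wₕ²(1 − fₕ)sₕ²/nₕ with Wₕ = Nₕ/N, N = 14411.
Suburban: Wₕ = 0.49552425; term = 0.49552425²·(1 − 0.02058535)·1817000/147 = 2972.5832.
Urban: Wₕ = 0.05932968; term = 0.05932968²·(1 − 0.19181287)·429700/164 = 7.4537948.
Rural: Wₕ = 0.44514607; term = 0.44514607²·(1 − 0.16819953)·589300/1079 = 90.020048.
Sum = 3070.057.

3070.1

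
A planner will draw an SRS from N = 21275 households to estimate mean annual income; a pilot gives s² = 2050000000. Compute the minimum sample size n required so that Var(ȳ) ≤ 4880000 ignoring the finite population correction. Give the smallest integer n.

421

Without fpc, n₀ = s²/D = 2050000000/4880000 = 420.0820.
Rounding up, n = 421.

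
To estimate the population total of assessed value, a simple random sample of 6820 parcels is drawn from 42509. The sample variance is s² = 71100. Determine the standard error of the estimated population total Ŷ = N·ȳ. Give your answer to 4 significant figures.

Var(Ŷ) = N²·Var(ȳ) = N²·(1 − n/N)·s²/n.
f = 6820/42509 = 0.16043661; Var(ȳ) = 0.83956339·71100/6820 = 8.752633.
Var(Ŷ) = 42509² · 8.752633 = 1.581614 × 10^10.
SE(Ŷ) = √(1.581614 × 10^10) = 125800.

125800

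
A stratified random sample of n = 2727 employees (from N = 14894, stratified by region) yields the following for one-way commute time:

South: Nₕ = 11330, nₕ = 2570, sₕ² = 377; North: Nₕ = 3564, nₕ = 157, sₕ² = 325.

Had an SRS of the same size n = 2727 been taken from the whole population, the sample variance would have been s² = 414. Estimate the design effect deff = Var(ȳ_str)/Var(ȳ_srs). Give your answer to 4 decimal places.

Var(ȳ_str) = Σ Wₕ²(1−fₕ)sₕ²/nₕ with Wₕ = Nₕ/14894:
  South: (11330/14894)²·(1−2570/11330)·377/2570 = 0.06563259
  North: (3564/14894)²·(1−157/3564)·325/157 = 0.11331068
  → Var(ȳ_str) = 0.17894327.
Var(ȳ_srs) = (1 − 2727/14894)·414/2727 = 0.12401875.
deff = 0.17894327 / 0.12401875 = 1.4429.

1.4429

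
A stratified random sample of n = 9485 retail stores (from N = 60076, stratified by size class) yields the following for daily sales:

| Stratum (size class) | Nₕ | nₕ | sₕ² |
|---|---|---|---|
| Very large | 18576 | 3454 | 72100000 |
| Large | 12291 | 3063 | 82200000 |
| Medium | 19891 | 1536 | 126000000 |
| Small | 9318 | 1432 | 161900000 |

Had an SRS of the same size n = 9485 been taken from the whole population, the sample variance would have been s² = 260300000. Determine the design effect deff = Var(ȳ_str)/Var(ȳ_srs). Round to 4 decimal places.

Var(ȳ_str) = Σ Wₕ²(1−fₕ)sₕ²/nₕ with Wₕ = Nₕ/60076:
  Very large: (18576/60076)²·(1−3454/18576)·72100000/3454 = 1624.6969
  Large: (12291/60076)²·(1−3063/12291)·82200000/3063 = 843.36895
  Medium: (19891/60076)²·(1−1536/19891)·126000000/1536 = 8298.2845
  Small: (9318/60076)²·(1−1432/9318)·161900000/1432 = 2301.8726
  → Var(ȳ_str) = 13068.223.
Var(ȳ_srs) = (1 − 9485/60076)·260300000/9485 = 23110.487.
deff = 13068.223 / 23110.487 = 0.5655.

0.5655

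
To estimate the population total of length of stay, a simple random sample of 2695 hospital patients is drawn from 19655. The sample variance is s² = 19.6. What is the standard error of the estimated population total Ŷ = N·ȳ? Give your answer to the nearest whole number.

1557

Var(Ŷ) = N²·Var(ȳ) = N²·(1 − n/N)·s²/n.
f = 2695/19655 = 0.13711524; Var(ȳ) = 0.86288476·19.6/2695 = 0.0062755255.
Var(Ŷ) = 19655² · 0.0062755255 = 2.4243549 × 10^6.
SE(Ŷ) = √(2.4243549 × 10^6) = 1557.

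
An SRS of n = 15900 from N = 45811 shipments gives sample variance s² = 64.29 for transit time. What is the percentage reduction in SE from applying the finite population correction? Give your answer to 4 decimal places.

19.1964

f = n/N = 15900/45811 = 0.34707821.
SE_no-fpc = √(s²/n) = 0.063587705; SE_fpc = √((1−f)s²/n) = 0.051381139.
Ratio = √(1−f) = 0.80803576. Reduction = 100·(1 − 0.80803576) = 19.1964%.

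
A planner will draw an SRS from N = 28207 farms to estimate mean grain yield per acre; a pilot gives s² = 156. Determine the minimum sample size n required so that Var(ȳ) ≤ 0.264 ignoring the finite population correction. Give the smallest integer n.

Without fpc, n₀ = s²/D = 156/0.264 = 590.9091.
Rounding up, n = 591.

591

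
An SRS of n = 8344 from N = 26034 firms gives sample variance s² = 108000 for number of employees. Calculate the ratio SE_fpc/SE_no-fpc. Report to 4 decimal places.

f = n/N = 8344/26034 = 0.32050396.
SE_no-fpc = √(s²/n) = 3.5976982; SE_fpc = √((1−f)s²/n) = 2.9656384.
Ratio = √(1−f) = 0.82431550.

0.8243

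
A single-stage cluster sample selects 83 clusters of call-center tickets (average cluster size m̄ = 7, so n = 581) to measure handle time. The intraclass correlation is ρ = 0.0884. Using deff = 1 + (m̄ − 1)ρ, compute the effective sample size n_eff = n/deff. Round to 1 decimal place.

deff = 1 + (7 − 1)·0.0884 = 1 + 0.5304 = 1.5304.
n_eff = 581 / 1.5304 = 379.6.

379.6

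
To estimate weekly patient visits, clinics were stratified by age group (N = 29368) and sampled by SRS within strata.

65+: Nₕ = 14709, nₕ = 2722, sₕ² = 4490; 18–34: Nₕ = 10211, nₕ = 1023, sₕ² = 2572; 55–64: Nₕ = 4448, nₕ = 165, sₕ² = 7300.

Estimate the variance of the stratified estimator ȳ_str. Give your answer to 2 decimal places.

Var(ȳ_str) = Σₕ Wₕ²(1 − fₕ)sₕ²/nₕ with Wₕ = Nₕ/N, N = 29368.
65+: Wₕ = 0.50085127; term = 0.50085127²·(1 − 0.18505677)·4490/2722 = 0.33721208.
18–34: Wₕ = 0.34769136; term = 0.34769136²·(1 − 0.10018607)·2572/1023 = 0.27348647.
55–64: Wₕ = 0.15145737; term = 0.15145737²·(1 − 0.03709532)·7300/165 = 0.97724403.
Sum = 1.5879426.

1.59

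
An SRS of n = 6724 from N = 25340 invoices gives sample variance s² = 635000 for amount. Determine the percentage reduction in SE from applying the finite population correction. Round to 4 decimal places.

f = n/N = 6724/25340 = 0.26535122.
SE_no-fpc = √(s²/n) = 9.7179131; SE_fpc = √((1−f)s²/n) = 8.3293841.
Ratio = √(1−f) = 0.85711655. Reduction = 100·(1 − 0.85711655) = 14.2883%.

14.2883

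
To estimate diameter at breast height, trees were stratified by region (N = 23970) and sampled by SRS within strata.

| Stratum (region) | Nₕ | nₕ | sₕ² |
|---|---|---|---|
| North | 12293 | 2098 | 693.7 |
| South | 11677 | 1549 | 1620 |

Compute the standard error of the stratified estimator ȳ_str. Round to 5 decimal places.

Var(ȳ_str) = Σₕ Wₕ²(1 − fₕ)sₕ²/nₕ with Wₕ = Nₕ/N, N = 23970.
North: Wₕ = 0.51284940; term = 0.51284940²·(1 − 0.17066623)·693.7/2098 = 0.072123244.
South: Wₕ = 0.48715060; term = 0.48715060²·(1 − 0.13265394)·1620/1549 = 0.2152695.
Sum = 0.28739274.
SE = √(0.28739274) = 0.53609.

0.53609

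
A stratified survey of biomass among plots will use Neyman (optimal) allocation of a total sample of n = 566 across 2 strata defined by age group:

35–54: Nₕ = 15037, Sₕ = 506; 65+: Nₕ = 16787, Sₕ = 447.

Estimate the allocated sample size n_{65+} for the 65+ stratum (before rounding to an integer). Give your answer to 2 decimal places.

Neyman allocation: nₕ = n·NₕSₕ / Σⱼ NⱼSⱼ.
Σ NⱼSⱼ = 15037·506 + 16787·447 = 1.5112511 × 10^7.
n_{65+} = 566·16787·447 / (1.5112511 × 10^7) = 281.04.

281.04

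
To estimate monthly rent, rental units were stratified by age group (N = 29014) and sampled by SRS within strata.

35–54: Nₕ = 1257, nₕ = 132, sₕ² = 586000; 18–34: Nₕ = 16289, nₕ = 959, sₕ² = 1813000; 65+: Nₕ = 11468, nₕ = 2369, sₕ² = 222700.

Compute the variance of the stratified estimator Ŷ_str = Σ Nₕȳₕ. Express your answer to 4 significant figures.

Var(Ŷ_str) = Σₕ Nₕ²(1 − fₕ)sₕ²/nₕ.
35–54: 1257²·(1 − 132/1257)·586000/132 = 6.277858 × 10^9.
18–34: 16289²·(1 − 959/16289)·1813000/959 = 4.7208019 × 10^11.
65+: 11468²·(1 − 2369/11468)·222700/2369 = 9.8092659 × 10^9.
Sum = 4.8816731 × 10^11.

4.882 × 10^11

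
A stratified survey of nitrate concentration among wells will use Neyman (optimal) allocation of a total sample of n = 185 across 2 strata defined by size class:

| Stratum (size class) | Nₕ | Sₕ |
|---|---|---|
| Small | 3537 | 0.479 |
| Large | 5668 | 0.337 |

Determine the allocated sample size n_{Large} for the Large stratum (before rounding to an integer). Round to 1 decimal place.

98.0

Neyman allocation: nₕ = n·NₕSₕ / Σⱼ NⱼSⱼ.
Σ NⱼSⱼ = 3537·0.479 + 5668·0.337 = 3604.339.
n_{Large} = 185·5668·0.337 / 3604.339 = 98.0.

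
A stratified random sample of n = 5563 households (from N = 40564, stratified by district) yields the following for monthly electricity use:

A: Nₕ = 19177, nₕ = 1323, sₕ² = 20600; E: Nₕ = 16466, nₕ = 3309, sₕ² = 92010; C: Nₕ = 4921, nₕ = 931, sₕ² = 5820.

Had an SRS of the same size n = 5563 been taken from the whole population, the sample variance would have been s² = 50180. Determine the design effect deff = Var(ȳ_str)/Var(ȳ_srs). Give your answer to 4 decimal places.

0.8962

Var(ȳ_str) = Σ Wₕ²(1−fₕ)sₕ²/nₕ with Wₕ = Nₕ/40564:
  A: (19177/40564)²·(1−1323/19177)·20600/1323 = 3.2399777
  E: (16466/40564)²·(1−3309/16466)·92010/3309 = 3.6610166
  C: (4921/40564)²·(1−931/4921)·5820/931 = 0.074596425
  → Var(ȳ_str) = 6.9755907.
Var(ȳ_srs) = (1 − 5563/40564)·50180/5563 = 7.7832553.
deff = 6.9755907 / 7.7832553 = 0.8962.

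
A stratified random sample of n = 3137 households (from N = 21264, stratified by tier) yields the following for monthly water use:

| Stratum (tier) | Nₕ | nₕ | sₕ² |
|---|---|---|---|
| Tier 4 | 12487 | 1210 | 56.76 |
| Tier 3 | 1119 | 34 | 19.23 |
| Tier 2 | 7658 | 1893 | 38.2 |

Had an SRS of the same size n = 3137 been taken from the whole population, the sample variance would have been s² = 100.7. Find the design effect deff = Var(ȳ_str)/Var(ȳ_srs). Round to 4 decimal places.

0.6614

Var(ȳ_str) = Σ Wₕ²(1−fₕ)sₕ²/nₕ with Wₕ = Nₕ/21264:
  Tier 4: (12487/21264)²·(1−1210/12487)·56.76/1210 = 0.014608943
  Tier 3: (1119/21264)²·(1−34/1119)·19.23/34 = 0.001518694
  Tier 2: (7658/21264)²·(1−1893/7658)·38.2/1893 = 0.0019703233
  → Var(ȳ_str) = 0.01809796.
Var(ȳ_srs) = (1 − 3137/21264)·100.7/3137 = 0.02736503.
deff = 0.01809796 / 0.02736503 = 0.6614.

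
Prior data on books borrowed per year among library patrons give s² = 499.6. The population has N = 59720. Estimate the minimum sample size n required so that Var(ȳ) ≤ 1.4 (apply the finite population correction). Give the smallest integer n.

Without fpc, n₀ = s²/D = 499.6/1.4 = 356.8571.
With fpc, (1 − n/N)·s²/n ≤ D requires n ≥ n₀/(1 + n₀/N) = 356.8571/(1 + 356.8571/59720) = 354.7374.
Rounding up, n = 355.

355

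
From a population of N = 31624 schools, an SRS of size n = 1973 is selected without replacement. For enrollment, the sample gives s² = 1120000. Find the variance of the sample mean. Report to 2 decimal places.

Under SRS without replacement, Var(ȳ) = (1 − f)·s²/n with f = n/N = 1973/31624 = 0.06238932.
Var(ȳ) = (1 − 0.06238932)·1120000/1973 = 0.93761068·567.66346 = 532.24732.

532.25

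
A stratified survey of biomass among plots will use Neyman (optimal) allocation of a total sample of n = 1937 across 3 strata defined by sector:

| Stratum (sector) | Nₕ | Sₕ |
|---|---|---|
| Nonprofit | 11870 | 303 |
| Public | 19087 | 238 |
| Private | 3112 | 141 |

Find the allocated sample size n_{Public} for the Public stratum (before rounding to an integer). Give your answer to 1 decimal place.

1025.8

Neyman allocation: nₕ = n·NₕSₕ / Σⱼ NⱼSⱼ.
Σ NⱼSⱼ = 11870·303 + 19087·238 + 3112·141 = 8.578108 × 10^6.
n_{Public} = 1937·19087·238 / (8.578108 × 10^6) = 1025.8.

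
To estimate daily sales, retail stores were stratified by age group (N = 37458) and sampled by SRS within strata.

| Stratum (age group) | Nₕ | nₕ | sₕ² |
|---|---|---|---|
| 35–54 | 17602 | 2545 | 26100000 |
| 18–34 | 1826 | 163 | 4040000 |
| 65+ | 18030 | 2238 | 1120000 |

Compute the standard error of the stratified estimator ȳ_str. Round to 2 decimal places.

Var(ȳ_str) = Σₕ Wₕ²(1 − fₕ)sₕ²/nₕ with Wₕ = Nₕ/N, N = 37458.
35–54: Wₕ = 0.46991297; term = 0.46991297²·(1 − 0.14458584)·26100000/2545 = 1937.1534.
18–34: Wₕ = 0.04874793; term = 0.04874793²·(1 − 0.08926616)·4040000/163 = 53.641092.
65+: Wₕ = 0.48133910; term = 0.48133910²·(1 − 0.12412646)·1120000/2238 = 101.55508.
Sum = 2092.3496.
SE = √(2092.3496) = 45.74.

45.74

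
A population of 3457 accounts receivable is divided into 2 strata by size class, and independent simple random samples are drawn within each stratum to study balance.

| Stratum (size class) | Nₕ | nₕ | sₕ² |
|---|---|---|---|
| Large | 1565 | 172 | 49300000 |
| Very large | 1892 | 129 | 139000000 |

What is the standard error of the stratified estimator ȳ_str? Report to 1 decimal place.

594.2

Var(ȳ_str) = Σₕ Wₕ²(1 − fₕ)sₕ²/nₕ with Wₕ = Nₕ/N, N = 3457.
Large: Wₕ = 0.45270466; term = 0.45270466²·(1 − 0.10990415)·49300000/172 = 52285.97.
Very large: Wₕ = 0.54729534; term = 0.54729534²·(1 − 0.06818182)·139000000/129 = 300745.94.
Sum = 353031.91.
SE = √(353031.91) = 594.2.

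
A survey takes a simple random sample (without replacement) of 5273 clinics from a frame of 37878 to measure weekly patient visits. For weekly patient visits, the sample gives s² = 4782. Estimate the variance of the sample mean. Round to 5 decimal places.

0.78064

Under SRS without replacement, Var(ȳ) = (1 − f)·s²/n with f = n/N = 5273/37878 = 0.13921010.
Var(ȳ) = (1 − 0.13921010)·4782/5273 = 0.86078990·0.90688413 = 0.7806367.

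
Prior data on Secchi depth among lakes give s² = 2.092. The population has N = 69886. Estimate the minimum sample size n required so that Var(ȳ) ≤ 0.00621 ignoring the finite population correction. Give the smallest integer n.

337

Without fpc, n₀ = s²/D = 2.092/0.00621 = 336.8760.
Rounding up, n = 337.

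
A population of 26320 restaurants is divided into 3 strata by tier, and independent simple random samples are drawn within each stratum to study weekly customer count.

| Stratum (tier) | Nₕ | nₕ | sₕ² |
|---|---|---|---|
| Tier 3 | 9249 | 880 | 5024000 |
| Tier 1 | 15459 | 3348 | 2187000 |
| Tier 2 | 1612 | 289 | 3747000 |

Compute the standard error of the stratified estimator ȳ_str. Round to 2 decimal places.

29.23

Var(ȳ_str) = Σₕ Wₕ²(1 − fₕ)sₕ²/nₕ with Wₕ = Nₕ/N, N = 26320.
Tier 3: Wₕ = 0.35140578; term = 0.35140578²·(1 − 0.09514542)·5024000/880 = 637.91606.
Tier 1: Wₕ = 0.58734802; term = 0.58734802²·(1 − 0.21657287)·2187000/3348 = 176.544.
Tier 2: Wₕ = 0.06124620; term = 0.06124620²·(1 − 0.17928040)·3747000/289 = 39.91526.
Sum = 854.37532.
SE = √(854.37532) = 29.23.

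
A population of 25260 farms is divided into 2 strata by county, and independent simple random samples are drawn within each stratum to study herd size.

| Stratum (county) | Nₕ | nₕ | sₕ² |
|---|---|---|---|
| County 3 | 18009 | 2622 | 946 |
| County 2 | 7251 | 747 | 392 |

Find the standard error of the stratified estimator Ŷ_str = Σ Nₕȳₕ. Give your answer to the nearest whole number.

Var(Ŷ_str) = Σₕ Nₕ²(1 − fₕ)sₕ²/nₕ.
County 3: 18009²·(1 − 2622/18009)·946/2622 = 9.9977437 × 10^7.
County 2: 7251²·(1 − 747/7251)·392/747 = 2.4748216 × 10^7.
Sum = 1.2472565 × 10^8.
SE = √(1.2472565 × 10^8) = 11168.

11168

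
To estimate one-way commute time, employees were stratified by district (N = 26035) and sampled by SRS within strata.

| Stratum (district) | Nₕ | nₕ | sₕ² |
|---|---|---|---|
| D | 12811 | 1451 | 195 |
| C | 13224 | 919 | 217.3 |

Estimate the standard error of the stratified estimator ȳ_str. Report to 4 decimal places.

Var(ȳ_str) = Σₕ Wₕ²(1 − fₕ)sₕ²/nₕ with Wₕ = Nₕ/N, N = 26035.
D: Wₕ = 0.49206837; term = 0.49206837²·(1 − 0.11326204)·195/1451 = 0.02885449.
C: Wₕ = 0.50793163; term = 0.50793163²·(1 − 0.06949486)·217.3/919 = 0.056764068.
Sum = 0.085618558.
SE = √(0.085618558) = 0.2926.

0.2926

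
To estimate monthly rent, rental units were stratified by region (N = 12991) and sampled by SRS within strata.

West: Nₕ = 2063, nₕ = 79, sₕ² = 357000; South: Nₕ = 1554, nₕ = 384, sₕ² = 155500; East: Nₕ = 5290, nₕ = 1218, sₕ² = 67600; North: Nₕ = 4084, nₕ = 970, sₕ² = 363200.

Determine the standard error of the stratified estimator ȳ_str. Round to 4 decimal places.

12.2172

Var(ȳ_str) = Σₕ Wₕ²(1 − fₕ)sₕ²/nₕ with Wₕ = Nₕ/N, N = 12991.
West: Wₕ = 0.15880225; term = 0.15880225²·(1 − 0.03829375)·357000/79 = 109.59654.
South: Wₕ = 0.11962128; term = 0.11962128²·(1 − 0.24710425)·155500/384 = 4.3626551.
East: Wₕ = 0.40720499; term = 0.40720499²·(1 − 0.23024575)·67600/1218 = 7.0839858.
North: Wₕ = 0.31437149; term = 0.31437149²·(1 − 0.23751224)·363200/970 = 28.215859.
Sum = 149.25904.
SE = √(149.25904) = 12.2172.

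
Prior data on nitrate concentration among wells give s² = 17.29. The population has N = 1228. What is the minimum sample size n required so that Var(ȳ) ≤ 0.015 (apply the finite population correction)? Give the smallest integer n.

Without fpc, n₀ = s²/D = 17.29/0.015 = 1152.6667.
With fpc, (1 − n/N)·s²/n ≤ D requires n ≥ n₀/(1 + n₀/N) = 1152.6667/(1 + 1152.6667/1228) = 594.5707.
Rounding up, n = 595.

595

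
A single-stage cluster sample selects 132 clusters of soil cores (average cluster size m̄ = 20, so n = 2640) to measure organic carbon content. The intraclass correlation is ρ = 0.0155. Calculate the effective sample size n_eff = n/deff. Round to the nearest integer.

deff = 1 + (20 − 1)·0.0155 = 1 + 0.2945 = 1.2945.
n_eff = 2640 / 1.2945 = 2039.

2039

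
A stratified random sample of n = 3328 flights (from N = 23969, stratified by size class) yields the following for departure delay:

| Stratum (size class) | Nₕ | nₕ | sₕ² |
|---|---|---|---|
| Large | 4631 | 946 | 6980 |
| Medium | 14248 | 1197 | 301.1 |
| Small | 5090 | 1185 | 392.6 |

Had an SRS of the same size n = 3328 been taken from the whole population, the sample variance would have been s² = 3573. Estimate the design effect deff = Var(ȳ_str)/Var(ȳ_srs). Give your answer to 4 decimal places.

0.3375

Var(ȳ_str) = Σ Wₕ²(1−fₕ)sₕ²/nₕ with Wₕ = Nₕ/23969:
  Large: (4631/23969)²·(1−946/4631)·6980/946 = 0.21916779
  Medium: (14248/23969)²·(1−1197/14248)·301.1/1197 = 0.081416883
  Small: (5090/23969)²·(1−1185/5090)·392.6/1185 = 0.011462278
  → Var(ȳ_str) = 0.31204695.
Var(ȳ_srs) = (1 − 3328/23969)·3573/3328 = 0.92455024.
deff = 0.31204695 / 0.92455024 = 0.3375.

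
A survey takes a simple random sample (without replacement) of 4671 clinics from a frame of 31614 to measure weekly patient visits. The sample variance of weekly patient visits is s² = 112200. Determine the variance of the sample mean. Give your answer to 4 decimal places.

20.4715

Under SRS without replacement, Var(ȳ) = (1 − f)·s²/n with f = n/N = 4671/31614 = 0.14775100.
Var(ȳ) = (1 − 0.14775100)·112200/4671 = 0.85224900·24.020552 = 20.471492.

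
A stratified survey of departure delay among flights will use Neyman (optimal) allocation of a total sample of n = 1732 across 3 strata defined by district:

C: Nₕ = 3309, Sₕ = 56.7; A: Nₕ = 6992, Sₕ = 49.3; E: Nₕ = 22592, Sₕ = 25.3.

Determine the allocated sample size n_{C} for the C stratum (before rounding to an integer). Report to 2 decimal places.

294.37

Neyman allocation: nₕ = n·NₕSₕ / Σⱼ NⱼSⱼ.
Σ NⱼSⱼ = 3309·56.7 + 6992·49.3 + 22592·25.3 = 1.1039035 × 10^6.
n_{C} = 1732·3309·56.7 / (1.1039035 × 10^6) = 294.37.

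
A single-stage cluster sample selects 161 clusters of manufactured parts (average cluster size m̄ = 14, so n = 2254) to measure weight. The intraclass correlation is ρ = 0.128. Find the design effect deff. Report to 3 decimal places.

2.664

deff = 1 + (14 − 1)·0.128 = 1 + 1.664 = 2.664.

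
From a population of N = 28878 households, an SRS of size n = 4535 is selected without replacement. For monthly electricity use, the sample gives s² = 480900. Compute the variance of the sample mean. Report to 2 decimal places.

89.39

Under SRS without replacement, Var(ȳ) = (1 − f)·s²/n with f = n/N = 4535/28878 = 0.15703996.
Var(ȳ) = (1 − 0.15703996)·480900/4535 = 0.84296004·106.0419 = 89.389081.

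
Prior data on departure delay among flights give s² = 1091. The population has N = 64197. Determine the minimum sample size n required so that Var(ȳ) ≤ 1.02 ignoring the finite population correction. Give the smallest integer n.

1070

Without fpc, n₀ = s²/D = 1091/1.02 = 1069.6078.
Rounding up, n = 1070.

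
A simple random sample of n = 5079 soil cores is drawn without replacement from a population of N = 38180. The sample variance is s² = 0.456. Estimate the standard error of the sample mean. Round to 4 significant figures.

Under SRS without replacement, Var(ȳ) = (1 − f)·s²/n with f = n/N = 5079/38180 = 0.13302776.
Var(ȳ) = (1 − 0.13302776)·0.456/5079 = 0.86697224·8.9781453 × 10^-5 = 7.7838027 × 10^-5.
SE(ȳ) = √(7.7838027 × 10^-5) = 0.008823.

0.008823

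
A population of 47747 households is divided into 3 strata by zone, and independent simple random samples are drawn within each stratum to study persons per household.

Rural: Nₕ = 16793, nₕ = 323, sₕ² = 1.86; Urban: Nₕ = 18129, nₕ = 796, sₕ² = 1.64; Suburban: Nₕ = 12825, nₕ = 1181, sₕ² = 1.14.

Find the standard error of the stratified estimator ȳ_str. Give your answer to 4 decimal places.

0.0323

Var(ȳ_str) = Σₕ Wₕ²(1 − fₕ)sₕ²/nₕ with Wₕ = Nₕ/N, N = 47747.
Rural: Wₕ = 0.35170796; term = 0.35170796²·(1 − 0.01923420)·1.86/323 = 6.9861858 × 10^-4.
Urban: Wₕ = 0.37968878; term = 0.37968878²·(1 − 0.04390755)·1.64/796 = 2.8397897 × 10^-4.
Suburban: Wₕ = 0.26860326; term = 0.26860326²·(1 − 0.09208577)·1.14/1181 = 6.3229878 × 10^-5.
Sum = 0.0010458274.
SE = √(0.0010458274) = 0.0323.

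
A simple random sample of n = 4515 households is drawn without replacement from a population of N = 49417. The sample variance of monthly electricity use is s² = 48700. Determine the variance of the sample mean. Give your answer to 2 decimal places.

Under SRS without replacement, Var(ȳ) = (1 − f)·s²/n with f = n/N = 4515/49417 = 0.09136532.
Var(ȳ) = (1 − 0.09136532)·48700/4515 = 0.90863468·10.786268 = 9.8007772.

9.80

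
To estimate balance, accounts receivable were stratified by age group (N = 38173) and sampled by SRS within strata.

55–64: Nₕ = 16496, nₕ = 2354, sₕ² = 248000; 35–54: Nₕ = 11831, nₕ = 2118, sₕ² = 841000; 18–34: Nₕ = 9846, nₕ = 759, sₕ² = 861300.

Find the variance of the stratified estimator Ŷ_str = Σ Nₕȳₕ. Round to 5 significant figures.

1.7174 × 10^11

Var(Ŷ_str) = Σₕ Nₕ²(1 − fₕ)sₕ²/nₕ.
55–64: 16496²·(1 − 2354/16496)·248000/2354 = 2.457733 × 10^10.
35–54: 11831²·(1 − 2118/11831)·841000/2118 = 4.5629413 × 10^10.
18–34: 9846²·(1 − 759/9846)·861300/759 = 1.0152968 × 10^11.
Sum = 1.7173642 × 10^11.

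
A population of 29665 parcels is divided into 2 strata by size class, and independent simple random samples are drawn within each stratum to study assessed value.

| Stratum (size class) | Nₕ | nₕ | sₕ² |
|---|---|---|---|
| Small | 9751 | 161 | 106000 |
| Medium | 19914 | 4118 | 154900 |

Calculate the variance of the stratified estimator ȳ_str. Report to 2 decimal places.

83.41

Var(ȳ_str) = Σₕ Wₕ²(1 − fₕ)sₕ²/nₕ with Wₕ = Nₕ/N, N = 29665.
Small: Wₕ = 0.32870386; term = 0.32870386²·(1 − 0.01651113)·106000/161 = 69.96149.
Medium: Wₕ = 0.67129614; term = 0.67129614²·(1 − 0.20678919)·154900/4118 = 13.445656.
Sum = 83.407146.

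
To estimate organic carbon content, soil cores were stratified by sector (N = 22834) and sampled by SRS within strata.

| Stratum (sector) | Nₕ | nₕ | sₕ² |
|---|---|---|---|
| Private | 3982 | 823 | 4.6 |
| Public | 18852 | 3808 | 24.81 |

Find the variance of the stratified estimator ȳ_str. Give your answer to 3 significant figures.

Var(ȳ_str) = Σₕ Wₕ²(1 − fₕ)sₕ²/nₕ with Wₕ = Nₕ/N, N = 22834.
Private: Wₕ = 0.17438907; term = 0.17438907²·(1 − 0.20668006)·4.6/823 = 1.3484812 × 10^-4.
Public: Wₕ = 0.82561093; term = 0.82561093²·(1 − 0.20199448)·24.81/3808 = 0.0035439418.
Sum = 0.0036787899.

0.00368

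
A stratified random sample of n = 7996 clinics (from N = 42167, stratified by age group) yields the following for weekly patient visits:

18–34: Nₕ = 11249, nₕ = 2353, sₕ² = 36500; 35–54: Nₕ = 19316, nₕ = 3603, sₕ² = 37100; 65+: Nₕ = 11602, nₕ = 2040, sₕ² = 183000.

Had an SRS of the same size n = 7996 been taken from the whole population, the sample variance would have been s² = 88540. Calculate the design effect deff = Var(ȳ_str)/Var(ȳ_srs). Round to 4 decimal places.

0.9169

Var(ȳ_str) = Σ Wₕ²(1−fₕ)sₕ²/nₕ with Wₕ = Nₕ/42167:
  18–34: (11249/42167)²·(1−2353/11249)·36500/2353 = 0.87304016
  35–54: (19316/42167)²·(1−3603/19316)·37100/3603 = 1.757683
  65+: (11602/42167)²·(1−2040/11602)·183000/2040 = 5.5970233
  → Var(ȳ_str) = 8.2277465.
Var(ȳ_srs) = (1 − 7996/42167)·88540/7996 = 8.9732903.
deff = 8.2277465 / 8.9732903 = 0.9169.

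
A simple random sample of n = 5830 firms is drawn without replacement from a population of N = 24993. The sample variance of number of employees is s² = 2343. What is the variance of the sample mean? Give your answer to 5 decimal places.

Under SRS without replacement, Var(ȳ) = (1 − f)·s²/n with f = n/N = 5830/24993 = 0.23326531.
Var(ȳ) = (1 − 0.23326531)·2343/5830 = 0.76673469·0.40188679 = 0.30814054.

0.30814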